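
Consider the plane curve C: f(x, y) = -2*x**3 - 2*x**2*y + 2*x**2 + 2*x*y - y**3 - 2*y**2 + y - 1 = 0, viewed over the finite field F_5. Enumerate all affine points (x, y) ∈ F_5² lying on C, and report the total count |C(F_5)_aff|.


Affine F_5-points: {(0, 2), (1, 2), (2, 1), (3, 2), (3, 3), (4, 4)}; count = 6.

For each of the 25 pairs (x, y) ∈ F_5², evaluate f(x, y) mod 5. Record the zeros.
  x = 0: [0↦4, 1↦2, 2↦0, 3↦2, 4↦2]  zeros at y ∈ {2}
  x = 1: [0↦4, 1↦2, 2↦0, 3↦2, 4↦2]  zeros at y ∈ {2}
  x = 2: [0↦1, 1↦0, 2↦4, 3↦2, 4↦3]  zeros at y ∈ {1}
  x = 3: [0↦3, 1↦4, 2↦0, 3↦0, 4↦3]  zeros at y ∈ {2, 3}
  x = 4: [0↦3, 1↦2, 2↦1, 3↦4, 4↦0]  zeros at y ∈ {4}
Collecting zeros: affine points = {(0, 2), (1, 2), (2, 1), (3, 2), (3, 3), (4, 4)}.
Total count |C(F_5)_aff| = 6.


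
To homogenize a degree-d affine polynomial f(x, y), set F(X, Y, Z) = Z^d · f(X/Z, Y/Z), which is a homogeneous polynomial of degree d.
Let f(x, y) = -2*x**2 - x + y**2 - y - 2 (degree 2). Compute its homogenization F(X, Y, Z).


F(X, Y, Z) = -2*X**2 - X*Z + Y**2 - Y*Z - 2*Z**2

deg(f) = 2.
Substitute x = X/Z, y = Y/Z into f, then multiply by Z^2.
  monomial -2·x^2·y^0 ↦ -2·X^2·Y^0·Z^0.
  monomial -1·x^1·y^0 ↦ -1·X^1·Y^0·Z^1.
  monomial 1·x^0·y^2 ↦ 1·X^0·Y^2·Z^0.
  monomial -1·x^0·y^1 ↦ -1·X^0·Y^1·Z^1.
  monomial -2·x^0·y^0 ↦ -2·X^0·Y^0·Z^2.
Collecting: F(X, Y, Z) = -2*X**2 - X*Z + Y**2 - Y*Z - 2*Z**2.


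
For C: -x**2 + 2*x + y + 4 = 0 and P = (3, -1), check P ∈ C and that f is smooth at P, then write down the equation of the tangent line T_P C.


Tangent line at P: -4*x + y + 13 = 0.

Step 1: f(3, -1) = 0, so P lies on C.
Step 2: partial derivatives
  f_x(x, y) = 2 - 2*x, f_y(x, y) = 1.
  f_x(P) = -4, f_y(P) = 1 (gradient nonzero, so P is smooth).
Step 3: tangent line at P: -4·(x − 3) + 1·(y − -1) = 0.
Expanding: -4*x + y + 13 = 0.


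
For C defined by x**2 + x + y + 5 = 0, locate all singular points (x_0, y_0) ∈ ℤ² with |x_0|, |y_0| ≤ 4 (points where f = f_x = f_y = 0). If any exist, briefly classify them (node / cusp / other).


No singular points in the scanned grid; C is smooth there.

Compute partial derivatives:
  f_x = 2*x + 1.
  f_y = 1.
f_y = 1 is a nonzero constant, so f_y never vanishes: no point (x, y) can satisfy f = f_x = f_y = 0. In particular no (x, y) ∈ {−4, ..., 4}² is singular; the curve is smooth.


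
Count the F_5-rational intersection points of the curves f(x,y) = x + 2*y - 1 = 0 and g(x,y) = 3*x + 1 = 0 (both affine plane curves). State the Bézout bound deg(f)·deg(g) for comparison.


Common zeros: {(3, 4)}; count = 1; Bézout bound = 1.

deg(f) = 1, deg(g) = 1, so Bézout bound = 1.
Scan x ∈ F_5. For each x, list the y ∈ F_5 with f(x, y) ≡ 0 and those with g(x, y) ≡ 0 (mod 5); the common zeros in that column are the intersection.
  x = 0: f ≡ 0 at y ∈ {3}; g ≡ 0 at y ∈ ∅; common: ∅.
  x = 1: f ≡ 0 at y ∈ {0}; g ≡ 0 at y ∈ ∅; common: ∅.
  x = 2: f ≡ 0 at y ∈ {2}; g ≡ 0 at y ∈ ∅; common: ∅.
  x = 3: f ≡ 0 at y ∈ {4}; g ≡ 0 at y ∈ {0, 1, 2, 3, 4}; common: {4}.
  x = 4: f ≡ 0 at y ∈ {1}; g ≡ 0 at y ∈ ∅; common: ∅.
Collecting: common zeros = {(3, 4)}, so the count is 1.
Comparison with the Bézout bound: 1 ≤ 1 = deg(f)·deg(g), as expected for curves with no common component (the bound is attained).


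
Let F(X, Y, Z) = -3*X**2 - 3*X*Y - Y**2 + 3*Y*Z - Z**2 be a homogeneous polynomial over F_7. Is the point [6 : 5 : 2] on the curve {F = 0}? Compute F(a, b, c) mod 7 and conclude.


F(6,5,2) ≡ 6 (mod 7); P is NOT on the curve.

Evaluate F(6, 5, 2) term-by-term (mod 7).
  -3*X**2 ↦ -3·36·1·1 = -108
  -3*X*Y ↦ -3·6·5·1 = -90
  -Y**2 ↦ -1·1·25·1 = -25
  3*Y*Z ↦ 3·1·5·2 = 30
  -Z**2 ↦ -1·1·1·4 = -4
Sum: F(6, 5, 2) = (-108) + (-90) + (-25) + (30) + (-4) = -197.
Reducing mod 7: -197 ≡ 6 (mod 7).
Since F(a, b, c) ≡ 6 ≠ 0 (mod 7), P does NOT lie on the curve.


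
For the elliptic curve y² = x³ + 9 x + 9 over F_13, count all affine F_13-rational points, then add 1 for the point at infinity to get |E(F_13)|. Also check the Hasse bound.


Affine points = {(0, 3), (0, 10), (2, 3), (2, 10), (5, 6), (5, 7), (7, 5), (7, 8), (9, 0), (11, 3), (11, 10), (12, 5), (12, 8)}; affine count = 13; |E(F_13)| = 14.

Discriminant check: Δ ∝ 4a³ + 27b² = 4·9³ + 27·9² = 4·729 + 27·81 ≡ 7 (mod 13). Nonzero ⇒ E is nonsingular.
For each x ∈ F_13, compute rhs = x³ + 9·x + 9 mod 13, then count y ∈ F_13 with y² ≡ rhs.
  x = 0: rhs = 9, matching y values: 3, 10 (2 points).
  x = 1: rhs = 6, matching y values: none (0 points).
  x = 2: rhs = 9, matching y values: 3, 10 (2 points).
  x = 3: rhs = 11, matching y values: none (0 points).
  x = 4: rhs = 5, matching y values: none (0 points).
  x = 5: rhs = 10, matching y values: 6, 7 (2 points).
  x = 6: rhs = 6, matching y values: none (0 points).
  x = 7: rhs = 12, matching y values: 5, 8 (2 points).
  x = 8: rhs = 8, matching y values: none (0 points).
  x = 9: rhs = 0, matching y values: 0 (1 points).
  x = 10: rhs = 7, matching y values: none (0 points).
  x = 11: rhs = 9, matching y values: 3, 10 (2 points).
  x = 12: rhs = 12, matching y values: 5, 8 (2 points).
Total affine count: 13.
Full point count |E(F_13)| = 13 + 1 = 14.
Hasse bound: |14 − (13+1)| = |0| = 0 ≤ 2√13 ≈ 7.2111 ✓.


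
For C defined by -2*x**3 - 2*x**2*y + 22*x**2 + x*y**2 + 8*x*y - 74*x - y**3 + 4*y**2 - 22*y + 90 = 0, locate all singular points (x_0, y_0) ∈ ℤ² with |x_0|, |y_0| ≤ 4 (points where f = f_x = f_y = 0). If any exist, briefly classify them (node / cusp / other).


Singular points: {(3, 2)}; classification: cusp.

Compute partial derivatives:
  f_x = -6*x**2 - 4*x*y + 44*x + y**2 + 8*y - 74.
  f_y = -2*x**2 + 2*x*y + 8*x - 3*y**2 + 8*y - 22.
Scan x_0 ∈ {−4, ..., 4}. For each x_0, f_y(x_0, y) is a polynomial in y; find its integer roots y ∈ {−4, ..., 4}, then test f_x and f at those candidates.
  x = -4: f_y(-4, y) = -3*y**2 - 86; no integer root y with |y| ≤ 4.
  x = -3: f_y(-3, y) = -3*y**2 + 2*y - 64; no integer root y with |y| ≤ 4.
  x = -2: f_y(-2, y) = -3*y**2 + 4*y - 46; no integer root y with |y| ≤ 4.
  x = -1: f_y(-1, y) = -3*y**2 + 6*y - 32; no integer root y with |y| ≤ 4.
  x = 0: f_y(0, y) = -3*y**2 + 8*y - 22; no integer root y with |y| ≤ 4.
  x = 1: f_y(1, y) = -3*y**2 + 10*y - 16; no integer root y with |y| ≤ 4.
  x = 2: f_y(2, y) = -3*y**2 + 12*y - 14; no integer root y with |y| ≤ 4.
  x = 3: f_y(3, y) = -3*y**2 + 14*y - 16; vanishes at y ∈ {2}. (3, 2): f_x = 0, f = 0 — SINGULAR.
  x = 4: f_y(4, y) = -3*y**2 + 16*y - 22; no integer root y with |y| ≤ 4.
Only singular point on the grid: (3, 2).
Classify: substitute x = 3 + u, y = 2 + v and expand: f = -2*u**3 - 2*u**2*v + u*v**2 - v**3 + v**2.
No constant or linear terms (consistent with a singular point). Quadratic part: v**2. Cubic part: -2*u**3 - 2*u**2*v + u*v**2 - v**3.
The quadratic part v**2 is a perfect square, so there is a single (double) tangent line v = 0, i.e. y = 2. Restricting the cubic part to that line (v = 0) leaves -2*u**3 ≠ 0, so f is not divisible by v and the branch is v² ≈ 2*u**3 to lowest order — this is a cusp.
Classification: cusp.


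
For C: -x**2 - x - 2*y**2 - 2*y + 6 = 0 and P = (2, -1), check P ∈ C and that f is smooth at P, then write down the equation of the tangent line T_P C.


Tangent line at P: -5*x + 2*y + 12 = 0.

Step 1: f(2, -1) = 0, so P lies on C.
Step 2: partial derivatives
  f_x(x, y) = -2*x - 1, f_y(x, y) = -4*y - 2.
  f_x(P) = -5, f_y(P) = 2 (gradient nonzero, so P is smooth).
Step 3: tangent line at P: -5·(x − 2) + 2·(y − -1) = 0.
Expanding: -5*x + 2*y + 12 = 0.


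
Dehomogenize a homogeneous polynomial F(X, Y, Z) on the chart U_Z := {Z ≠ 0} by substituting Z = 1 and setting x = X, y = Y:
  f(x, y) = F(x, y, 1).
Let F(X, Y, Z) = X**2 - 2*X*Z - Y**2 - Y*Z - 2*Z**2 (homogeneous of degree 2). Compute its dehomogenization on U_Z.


f(x, y) = x**2 - 2*x - y**2 - y - 2

On U_Z we set Z = 1. Each monomial c·X^i·Y^j·Z^k in F becomes c·x^i·y^j·1^k = c·x^i·y^j.
Substituting Z = 1: F(X, Y, 1) = x**2 - 2*x - y**2 - y - 2.
Note: deg(f) ≤ deg(F) = 2; strict inequality happens when F is divisible by Z (lost terms).


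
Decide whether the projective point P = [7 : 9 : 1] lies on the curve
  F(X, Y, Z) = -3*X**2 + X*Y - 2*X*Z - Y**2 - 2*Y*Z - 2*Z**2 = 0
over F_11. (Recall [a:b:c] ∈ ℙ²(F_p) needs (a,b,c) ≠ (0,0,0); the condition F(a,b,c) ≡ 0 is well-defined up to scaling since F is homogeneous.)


F(7,9,1) ≡ 10 (mod 11); P is NOT on the curve.

Evaluate F(7, 9, 1) term-by-term (mod 11).
  -3*X**2 ↦ -3·49·1·1 = -147
  X*Y ↦ 1·7·9·1 = 63
  -2*X*Z ↦ -2·7·1·1 = -14
  -Y**2 ↦ -1·1·81·1 = -81
  -2*Y*Z ↦ -2·1·9·1 = -18
  -2*Z**2 ↦ -2·1·1·1 = -2
Sum: F(7, 9, 1) = (-147) + (63) + (-14) + (-81) + (-18) + (-2) = -199.
Reducing mod 11: -199 ≡ 10 (mod 11).
Since F(a, b, c) ≡ 10 ≠ 0 (mod 11), P does NOT lie on the curve.


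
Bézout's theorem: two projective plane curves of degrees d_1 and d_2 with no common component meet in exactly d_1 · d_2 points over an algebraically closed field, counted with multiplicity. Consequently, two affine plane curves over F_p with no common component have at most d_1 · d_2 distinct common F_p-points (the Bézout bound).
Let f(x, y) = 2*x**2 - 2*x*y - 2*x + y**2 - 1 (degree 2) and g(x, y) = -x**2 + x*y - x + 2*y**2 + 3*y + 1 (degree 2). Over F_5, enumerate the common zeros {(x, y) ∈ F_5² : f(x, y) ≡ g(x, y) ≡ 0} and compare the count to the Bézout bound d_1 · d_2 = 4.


Common zeros: {(0, 4)}; count = 1; Bézout bound = 4.

deg(f) = 2, deg(g) = 2, so Bézout bound = 4.
Scan x ∈ F_5. For each x, list the y ∈ F_5 with f(x, y) ≡ 0 and those with g(x, y) ≡ 0 (mod 5); the common zeros in that column are the intersection.
  x = 0: f ≡ 0 at y ∈ {1, 4}; g ≡ 0 at y ∈ {2, 4}; common: {4}.
  x = 1: f ≡ 0 at y ∈ ∅; g ≡ 0 at y ∈ {1, 2}; common: ∅.
  x = 2: f ≡ 0 at y ∈ {1, 3}; g ≡ 0 at y ∈ {0}; common: ∅.
  x = 3: f ≡ 0 at y ∈ ∅; g ≡ 0 at y ∈ {3, 4}; common: ∅.
  x = 4: f ≡ 0 at y ∈ ∅; g ≡ 0 at y ∈ {1, 3}; common: ∅.
Collecting: common zeros = {(0, 4)}, so the count is 1.
Comparison with the Bézout bound: 1 ≤ 4 = deg(f)·deg(g), as expected for curves with no common component (the affine F_5-count falls short of the bound because intersections may lie at infinity, over extension fields, or carry multiplicity).


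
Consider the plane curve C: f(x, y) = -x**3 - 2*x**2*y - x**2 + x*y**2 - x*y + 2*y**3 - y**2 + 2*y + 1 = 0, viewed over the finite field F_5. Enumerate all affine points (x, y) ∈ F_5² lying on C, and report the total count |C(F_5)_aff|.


Affine F_5-points: {(1, 1), (1, 3), (3, 0), (3, 1), (3, 3), (4, 3)}; count = 6.

For each of the 25 pairs (x, y) ∈ F_5², evaluate f(x, y) mod 5. Record the zeros.
  x = 0: [0↦1, 1↦4, 2↦2, 3↦2, 4↦1]  zeros at y ∈ ∅
  x = 1: [0↦4, 1↦0, 2↦3, 3↦0, 4↦3]  zeros at y ∈ {1, 3}
  x = 2: [0↦4, 1↦4, 2↦3, 3↦3, 4↦1]  zeros at y ∈ ∅
  x = 3: [0↦0, 1↦0, 2↦1, 3↦0, 4↦4]  zeros at y ∈ {0, 1, 3}
  x = 4: [0↦1, 1↦2, 2↦1, 3↦0, 4↦1]  zeros at y ∈ {3}
Collecting zeros: affine points = {(1, 1), (1, 3), (3, 0), (3, 1), (3, 3), (4, 3)}.
Total count |C(F_5)_aff| = 6.


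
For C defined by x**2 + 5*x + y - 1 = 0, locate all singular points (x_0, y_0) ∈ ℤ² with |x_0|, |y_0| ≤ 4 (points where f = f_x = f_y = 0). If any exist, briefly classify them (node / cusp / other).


No singular points in the scanned grid; C is smooth there.

Compute partial derivatives:
  f_x = 2*x + 5.
  f_y = 1.
f_y = 1 is a nonzero constant, so f_y never vanishes: no point (x, y) can satisfy f = f_x = f_y = 0. In particular no (x, y) ∈ {−4, ..., 4}² is singular; the curve is smooth.


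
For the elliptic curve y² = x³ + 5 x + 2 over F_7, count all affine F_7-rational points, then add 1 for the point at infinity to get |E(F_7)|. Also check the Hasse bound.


Affine points = {(0, 3), (0, 4), (1, 1), (1, 6), (3, 3), (3, 4), (4, 3), (4, 4)}; affine count = 8; |E(F_7)| = 9.

Discriminant check: Δ ∝ 4a³ + 27b² = 4·5³ + 27·2² = 4·125 + 27·4 ≡ 6 (mod 7). Nonzero ⇒ E is nonsingular.
For each x ∈ F_7, compute rhs = x³ + 5·x + 2 mod 7, then count y ∈ F_7 with y² ≡ rhs.
  x = 0: rhs = 2, matching y values: 3, 4 (2 points).
  x = 1: rhs = 1, matching y values: 1, 6 (2 points).
  x = 2: rhs = 6, matching y values: none (0 points).
  x = 3: rhs = 2, matching y values: 3, 4 (2 points).
  x = 4: rhs = 2, matching y values: 3, 4 (2 points).
  x = 5: rhs = 5, matching y values: none (0 points).
  x = 6: rhs = 3, matching y values: none (0 points).
Total affine count: 8.
Full point count |E(F_7)| = 8 + 1 = 9.
Hasse bound: |9 − (7+1)| = |1| = 1 ≤ 2√7 ≈ 5.2915 ✓.


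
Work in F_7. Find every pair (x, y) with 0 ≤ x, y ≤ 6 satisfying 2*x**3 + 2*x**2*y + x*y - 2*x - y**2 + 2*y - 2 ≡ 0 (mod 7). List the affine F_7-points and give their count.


Affine F_7-points: {(2, 1), (2, 4), (5, 0), (5, 1), (6, 1), (6, 2)}; count = 6.

For each of the 49 pairs (x, y) ∈ F_7², evaluate f(x, y) mod 7. Record the zeros.
  x = 0: [0↦5, 1↦6, 2↦5, 3↦2, 4↦4, 5↦4, 6↦2]  zeros at y ∈ ∅
  x = 1: [0↦5, 1↦2, 2↦4, 3↦4, 4↦2, 5↦5, 6↦6]  zeros at y ∈ ∅
  x = 2: [0↦3, 1↦0, 2↦2, 3↦2, 4↦0, 5↦3, 6↦4]  zeros at y ∈ {1, 4}
  x = 3: [0↦4, 1↦5, 2↦4, 3↦1, 4↦3, 5↦3, 6↦1]  zeros at y ∈ ∅
  x = 4: [0↦6, 1↦1, 2↦1, 3↦6, 4↦2, 5↦3, 6↦2]  zeros at y ∈ ∅
  x = 5: [0↦0, 1↦0, 2↦5, 3↦1, 4↦2, 5↦1, 6↦5]  zeros at y ∈ {0, 1}
  x = 6: [0↦5, 1↦0, 2↦0, 3↦5, 4↦1, 5↦2, 6↦1]  zeros at y ∈ {1, 2}
Collecting zeros: affine points = {(2, 1), (2, 4), (5, 0), (5, 1), (6, 1), (6, 2)}.
Total count |C(F_7)_aff| = 6.


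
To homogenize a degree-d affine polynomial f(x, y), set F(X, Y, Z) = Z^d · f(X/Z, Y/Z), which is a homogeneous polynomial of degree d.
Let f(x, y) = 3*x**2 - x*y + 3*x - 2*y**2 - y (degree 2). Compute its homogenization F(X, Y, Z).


F(X, Y, Z) = 3*X**2 - X*Y + 3*X*Z - 2*Y**2 - Y*Z

deg(f) = 2.
Substitute x = X/Z, y = Y/Z into f, then multiply by Z^2.
  monomial 3·x^2·y^0 ↦ 3·X^2·Y^0·Z^0.
  monomial -1·x^1·y^1 ↦ -1·X^1·Y^1·Z^0.
  monomial 3·x^1·y^0 ↦ 3·X^1·Y^0·Z^1.
  monomial -2·x^0·y^2 ↦ -2·X^0·Y^2·Z^0.
  monomial -1·x^0·y^1 ↦ -1·X^0·Y^1·Z^1.
Collecting: F(X, Y, Z) = 3*X**2 - X*Y + 3*X*Z - 2*Y**2 - Y*Z.


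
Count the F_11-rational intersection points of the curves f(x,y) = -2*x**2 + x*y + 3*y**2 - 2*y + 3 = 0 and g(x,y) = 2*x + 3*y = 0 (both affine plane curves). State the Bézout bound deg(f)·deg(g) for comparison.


Common zeros: ∅; count = 0; Bézout bound = 2.

deg(f) = 2, deg(g) = 1, so Bézout bound = 2.
Scan x ∈ F_11. For each x, list the y ∈ F_11 with f(x, y) ≡ 0 and those with g(x, y) ≡ 0 (mod 11); the common zeros in that column are the intersection.
  x = 0: f ≡ 0 at y ∈ {2, 6}; g ≡ 0 at y ∈ {0}; common: ∅.
  x = 1: f ≡ 0 at y ∈ {2}; g ≡ 0 at y ∈ {3}; common: ∅.
  x = 2: f ≡ 0 at y ∈ {3, 8}; g ≡ 0 at y ∈ {6}; common: ∅.
  x = 3: f ≡ 0 at y ∈ {1, 6}; g ≡ 0 at y ∈ {9}; common: ∅.
  x = 4: f ≡ 0 at y ∈ {7}; g ≡ 0 at y ∈ {1}; common: ∅.
  x = 5: f ≡ 0 at y ∈ {3, 7}; g ≡ 0 at y ∈ {4}; common: ∅.
  x = 6: f ≡ 0 at y ∈ ∅; g ≡ 0 at y ∈ {7}; common: ∅.
  x = 7: f ≡ 0 at y ∈ ∅; g ≡ 0 at y ∈ {10}; common: ∅.
  x = 8: f ≡ 0 at y ∈ ∅; g ≡ 0 at y ∈ {2}; common: ∅.
  x = 9: f ≡ 0 at y ∈ ∅; g ≡ 0 at y ∈ {5}; common: ∅.
  x = 10: f ≡ 0 at y ∈ ∅; g ≡ 0 at y ∈ {8}; common: ∅.
Collecting: common zeros = ∅, so the count is 0.
Comparison with the Bézout bound: 0 ≤ 2 = deg(f)·deg(g), as expected for curves with no common component (the affine F_11-count falls short of the bound because intersections may lie at infinity, over extension fields, or carry multiplicity).


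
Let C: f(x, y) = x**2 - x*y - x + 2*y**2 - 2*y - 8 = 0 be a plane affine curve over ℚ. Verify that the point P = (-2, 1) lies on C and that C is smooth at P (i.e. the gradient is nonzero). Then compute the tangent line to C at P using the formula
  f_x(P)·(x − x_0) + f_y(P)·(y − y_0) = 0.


Tangent line at P: -6*x + 4*y - 16 = 0.

Step 1: f(-2, 1) = 0, so P lies on C.
Step 2: partial derivatives
  f_x(x, y) = 2*x - y - 1, f_y(x, y) = -x + 4*y - 2.
  f_x(P) = -6, f_y(P) = 4 (gradient nonzero, so P is smooth).
Step 3: tangent line at P: -6·(x − -2) + 4·(y − 1) = 0.
Expanding: -6*x + 4*y - 16 = 0.


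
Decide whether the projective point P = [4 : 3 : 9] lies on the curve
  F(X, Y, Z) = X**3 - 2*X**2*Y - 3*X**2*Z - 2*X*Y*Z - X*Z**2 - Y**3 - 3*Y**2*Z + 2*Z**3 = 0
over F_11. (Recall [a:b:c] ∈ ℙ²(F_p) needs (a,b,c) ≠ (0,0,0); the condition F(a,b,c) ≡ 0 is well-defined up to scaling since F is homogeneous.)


F(4,3,9) ≡ 8 (mod 11); P is NOT on the curve.

Evaluate F(4, 3, 9) term-by-term (mod 11).
  X**3 ↦ 1·64·1·1 = 64
  -2*X**2*Y ↦ -2·16·3·1 = -96
  -3*X**2*Z ↦ -3·16·1·9 = -432
  -2*X*Y*Z ↦ -2·4·3·9 = -216
  -X*Z**2 ↦ -1·4·1·81 = -324
  -Y**3 ↦ -1·1·27·1 = -27
  -3*Y**2*Z ↦ -3·1·9·9 = -243
  2*Z**3 ↦ 2·1·1·729 = 1458
Sum: F(4, 3, 9) = (64) + (-96) + (-432) + (-216) + (-324) + (-27) + (-243) + (1458) = 184.
Reducing mod 11: 184 ≡ 8 (mod 11).
Since F(a, b, c) ≡ 8 ≠ 0 (mod 11), P does NOT lie on the curve.


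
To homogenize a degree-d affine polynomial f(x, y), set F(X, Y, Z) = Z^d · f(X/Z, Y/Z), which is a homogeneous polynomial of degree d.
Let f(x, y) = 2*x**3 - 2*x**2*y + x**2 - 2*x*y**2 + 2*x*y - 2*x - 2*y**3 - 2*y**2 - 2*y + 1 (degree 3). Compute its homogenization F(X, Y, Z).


F(X, Y, Z) = 2*X**3 - 2*X**2*Y + X**2*Z - 2*X*Y**2 + 2*X*Y*Z - 2*X*Z**2 - 2*Y**3 - 2*Y**2*Z - 2*Y*Z**2 + Z**3

deg(f) = 3.
Substitute x = X/Z, y = Y/Z into f, then multiply by Z^3.
  monomial 2·x^3·y^0 ↦ 2·X^3·Y^0·Z^0.
  monomial -2·x^2·y^1 ↦ -2·X^2·Y^1·Z^0.
  monomial 1·x^2·y^0 ↦ 1·X^2·Y^0·Z^1.
  monomial -2·x^1·y^2 ↦ -2·X^1·Y^2·Z^0.
  monomial 2·x^1·y^1 ↦ 2·X^1·Y^1·Z^1.
  monomial -2·x^1·y^0 ↦ -2·X^1·Y^0·Z^2.
  monomial -2·x^0·y^3 ↦ -2·X^0·Y^3·Z^0.
  monomial -2·x^0·y^2 ↦ -2·X^0·Y^2·Z^1.
  monomial -2·x^0·y^1 ↦ -2·X^0·Y^1·Z^2.
  monomial 1·x^0·y^0 ↦ 1·X^0·Y^0·Z^3.
Collecting: F(X, Y, Z) = 2*X**3 - 2*X**2*Y + X**2*Z - 2*X*Y**2 + 2*X*Y*Z - 2*X*Z**2 - 2*Y**3 - 2*Y**2*Z - 2*Y*Z**2 + Z**3.


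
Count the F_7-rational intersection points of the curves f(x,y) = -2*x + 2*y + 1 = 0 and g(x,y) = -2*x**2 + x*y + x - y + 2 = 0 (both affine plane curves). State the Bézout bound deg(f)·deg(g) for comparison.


Common zeros: ∅; count = 0; Bézout bound = 2.

deg(f) = 1, deg(g) = 2, so Bézout bound = 2.
Scan x ∈ F_7. For each x, list the y ∈ F_7 with f(x, y) ≡ 0 and those with g(x, y) ≡ 0 (mod 7); the common zeros in that column are the intersection.
  x = 0: f ≡ 0 at y ∈ {3}; g ≡ 0 at y ∈ {2}; common: ∅.
  x = 1: f ≡ 0 at y ∈ {4}; g ≡ 0 at y ∈ ∅; common: ∅.
  x = 2: f ≡ 0 at y ∈ {5}; g ≡ 0 at y ∈ {4}; common: ∅.
  x = 3: f ≡ 0 at y ∈ {6}; g ≡ 0 at y ∈ {3}; common: ∅.
  x = 4: f ≡ 0 at y ∈ {0}; g ≡ 0 at y ∈ {4}; common: ∅.
  x = 5: f ≡ 0 at y ∈ {1}; g ≡ 0 at y ∈ {2}; common: ∅.
  x = 6: f ≡ 0 at y ∈ {2}; g ≡ 0 at y ∈ {3}; common: ∅.
Collecting: common zeros = ∅, so the count is 0.
Comparison with the Bézout bound: 0 ≤ 2 = deg(f)·deg(g), as expected for curves with no common component (the affine F_7-count falls short of the bound because intersections may lie at infinity, over extension fields, or carry multiplicity).


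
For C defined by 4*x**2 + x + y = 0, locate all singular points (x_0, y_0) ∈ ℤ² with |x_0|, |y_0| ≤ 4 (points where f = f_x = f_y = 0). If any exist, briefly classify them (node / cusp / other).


No singular points in the scanned grid; C is smooth there.

Compute partial derivatives:
  f_x = 8*x + 1.
  f_y = 1.
f_y = 1 is a nonzero constant, so f_y never vanishes: no point (x, y) can satisfy f = f_x = f_y = 0. In particular no (x, y) ∈ {−4, ..., 4}² is singular; the curve is smooth.


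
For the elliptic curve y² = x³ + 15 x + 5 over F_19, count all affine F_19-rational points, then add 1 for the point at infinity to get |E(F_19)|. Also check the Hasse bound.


Affine points = {(0, 9), (0, 10), (2, 9), (2, 10), (3, 1), (3, 18), (6, 8), (6, 11), (7, 4), (7, 15), (11, 0), (16, 3), (16, 16), (17, 9), (17, 10)}; affine count = 15; |E(F_19)| = 16.

Discriminant check: Δ ∝ 4a³ + 27b² = 4·15³ + 27·5² = 4·3375 + 27·25 ≡ 1 (mod 19). Nonzero ⇒ E is nonsingular.
For each x ∈ F_19, compute rhs = x³ + 15·x + 5 mod 19, then count y ∈ F_19 with y² ≡ rhs.
  x = 0: rhs = 5, matching y values: 9, 10 (2 points).
  x = 1: rhs = 2, matching y values: none (0 points).
  x = 2: rhs = 5, matching y values: 9, 10 (2 points).
  x = 3: rhs = 1, matching y values: 1, 18 (2 points).
  x = 4: rhs = 15, matching y values: none (0 points).
  x = 5: rhs = 15, matching y values: none (0 points).
  x = 6: rhs = 7, matching y values: 8, 11 (2 points).
  x = 7: rhs = 16, matching y values: 4, 15 (2 points).
  x = 8: rhs = 10, matching y values: none (0 points).
  x = 9: rhs = 14, matching y values: none (0 points).
  x = 10: rhs = 15, matching y values: none (0 points).
  x = 11: rhs = 0, matching y values: 0 (1 points).
  x = 12: rhs = 13, matching y values: none (0 points).
  x = 13: rhs = 3, matching y values: none (0 points).
  x = 14: rhs = 14, matching y values: none (0 points).
  x = 15: rhs = 14, matching y values: none (0 points).
  x = 16: rhs = 9, matching y values: 3, 16 (2 points).
  x = 17: rhs = 5, matching y values: 9, 10 (2 points).
  x = 18: rhs = 8, matching y values: none (0 points).
Total affine count: 15.
Full point count |E(F_19)| = 15 + 1 = 16.
Hasse bound: |16 − (19+1)| = |-4| = 4 ≤ 2√19 ≈ 8.7178 ✓.


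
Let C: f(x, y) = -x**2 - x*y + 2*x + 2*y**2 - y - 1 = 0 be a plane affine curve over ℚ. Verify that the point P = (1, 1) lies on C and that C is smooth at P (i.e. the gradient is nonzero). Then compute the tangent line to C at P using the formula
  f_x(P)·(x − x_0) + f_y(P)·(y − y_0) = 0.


Tangent line at P: -x + 2*y - 1 = 0.

Step 1: f(1, 1) = 0, so P lies on C.
Step 2: partial derivatives
  f_x(x, y) = -2*x - y + 2, f_y(x, y) = -x + 4*y - 1.
  f_x(P) = -1, f_y(P) = 2 (gradient nonzero, so P is smooth).
Step 3: tangent line at P: -1·(x − 1) + 2·(y − 1) = 0.
Expanding: -x + 2*y - 1 = 0.


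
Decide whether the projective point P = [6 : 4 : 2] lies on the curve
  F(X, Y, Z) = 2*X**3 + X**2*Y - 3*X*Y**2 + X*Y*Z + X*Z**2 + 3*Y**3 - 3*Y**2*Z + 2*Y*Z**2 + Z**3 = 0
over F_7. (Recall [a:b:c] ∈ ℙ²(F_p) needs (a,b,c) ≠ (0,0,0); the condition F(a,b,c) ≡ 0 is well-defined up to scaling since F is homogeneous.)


F(6,4,2) ≡ 6 (mod 7); P is NOT on the curve.

Evaluate F(6, 4, 2) term-by-term (mod 7).
  2*X**3 ↦ 2·216·1·1 = 432
  X**2*Y ↦ 1·36·4·1 = 144
  -3*X*Y**2 ↦ -3·6·16·1 = -288
  X*Y*Z ↦ 1·6·4·2 = 48
  X*Z**2 ↦ 1·6·1·4 = 24
  3*Y**3 ↦ 3·1·64·1 = 192
  -3*Y**2*Z ↦ -3·1·16·2 = -96
  2*Y*Z**2 ↦ 2·1·4·4 = 32
  Z**3 ↦ 1·1·1·8 = 8
Sum: F(6, 4, 2) = (432) + (144) + (-288) + (48) + (24) + (192) + (-96) + (32) + (8) = 496.
Reducing mod 7: 496 ≡ 6 (mod 7).
Since F(a, b, c) ≡ 6 ≠ 0 (mod 7), P does NOT lie on the curve.


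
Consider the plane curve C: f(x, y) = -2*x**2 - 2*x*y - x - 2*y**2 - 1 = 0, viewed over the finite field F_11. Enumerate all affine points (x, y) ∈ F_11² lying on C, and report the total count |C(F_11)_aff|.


Affine F_11-points: {(0, 4), (0, 7), (1, 4), (1, 6), (2, 0), (2, 9), (3, 0), (3, 8), (5, 8), (5, 9), (9, 6), (9, 7)}; count = 12.

For each of the 121 pairs (x, y) ∈ F_11², evaluate f(x, y) mod 11. Record the zeros.
  x = 0: [0↦10, 1↦8, 2↦2, 3↦3, 4↦0, 5↦4, 6↦4, 7↦0, 8↦3, 9↦2, 10↦8]  zeros at y ∈ {4, 7}
  x = 1: [0↦7, 1↦3, 2↦6, 3↦5, 4↦0, 5↦2, 6↦0, 7↦5, 8↦6, 9↦3, 10↦7]  zeros at y ∈ {4, 6}
  x = 2: [0↦0, 1↦5, 2↦6, 3↦3, 4↦7, 5↦7, 6↦3, 7↦6, 8↦5, 9↦0, 10↦2]  zeros at y ∈ {0, 9}
  x = 3: [0↦0, 1↦3, 2↦2, 3↦8, 4↦10, 5↦8, 6↦2, 7↦3, 8↦0, 9↦4, 10↦4]  zeros at y ∈ {0, 8}
  x = 4: [0↦7, 1↦8, 2↦5, 3↦9, 4↦9, 5↦5, 6↦8, 7↦7, 8↦2, 9↦4, 10↦2]  zeros at y ∈ ∅
  x = 5: [0↦10, 1↦9, 2↦4, 3↦6, 4↦4, 5↦9, 6↦10, 7↦7, 8↦0, 9↦0, 10↦7]  zeros at y ∈ {8, 9}
  x = 6: [0↦9, 1↦6, 2↦10, 3↦10, 4↦6, 5↦9, 6↦8, 7↦3, 8↦5, 9↦3, 10↦8]  zeros at y ∈ ∅
  x = 7: [0↦4, 1↦10, 2↦1, 3↦10, 4↦4, 5↦5, 6↦2, 7↦6, 8↦6, 9↦2, 10↦5]  zeros at y ∈ ∅
  x = 8: [0↦6, 1↦10, 2↦10, 3↦6, 4↦9, 5↦8, 6↦3, 7↦5, 8↦3, 9↦8, 10↦9]  zeros at y ∈ ∅
  x = 9: [0↦4, 1↦6, 2↦4, 3↦9, 4↦10, 5↦7, 6↦0, 7↦0, 8↦7, 9↦10, 10↦9]  zeros at y ∈ {6, 7}
  x = 10: [0↦9, 1↦9, 2↦5, 3↦8, 4↦7, 5↦2, 6↦4, 7↦2, 8↦7, 9↦8, 10↦5]  zeros at y ∈ ∅
Collecting zeros: affine points = {(0, 4), (0, 7), (1, 4), (1, 6), (2, 0), (2, 9), (3, 0), (3, 8), (5, 8), (5, 9), (9, 6), (9, 7)}.
Total count |C(F_11)_aff| = 12.


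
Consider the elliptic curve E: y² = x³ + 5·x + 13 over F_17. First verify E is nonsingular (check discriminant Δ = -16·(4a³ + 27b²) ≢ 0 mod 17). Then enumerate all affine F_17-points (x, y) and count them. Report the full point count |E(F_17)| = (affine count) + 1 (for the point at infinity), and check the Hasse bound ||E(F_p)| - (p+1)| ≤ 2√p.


Affine points = {(0, 8), (0, 9), (1, 6), (1, 11), (3, 2), (3, 15), (6, 2), (6, 15), (7, 0), (8, 2), (8, 15), (10, 3), (10, 14), (12, 4), (12, 13)}; affine count = 15; |E(F_17)| = 16.

Discriminant check: Δ ∝ 4a³ + 27b² = 4·5³ + 27·13² = 4·125 + 27·169 ≡ 14 (mod 17). Nonzero ⇒ E is nonsingular.
For each x ∈ F_17, compute rhs = x³ + 5·x + 13 mod 17, then count y ∈ F_17 with y² ≡ rhs.
  x = 0: rhs = 13, matching y values: 8, 9 (2 points).
  x = 1: rhs = 2, matching y values: 6, 11 (2 points).
  x = 2: rhs = 14, matching y values: none (0 points).
  x = 3: rhs = 4, matching y values: 2, 15 (2 points).
  x = 4: rhs = 12, matching y values: none (0 points).
  x = 5: rhs = 10, matching y values: none (0 points).
  x = 6: rhs = 4, matching y values: 2, 15 (2 points).
  x = 7: rhs = 0, matching y values: 0 (1 points).
  x = 8: rhs = 4, matching y values: 2, 15 (2 points).
  x = 9: rhs = 5, matching y values: none (0 points).
  x = 10: rhs = 9, matching y values: 3, 14 (2 points).
  x = 11: rhs = 5, matching y values: none (0 points).
  x = 12: rhs = 16, matching y values: 4, 13 (2 points).
  x = 13: rhs = 14, matching y values: none (0 points).
  x = 14: rhs = 5, matching y values: none (0 points).
  x = 15: rhs = 12, matching y values: none (0 points).
  x = 16: rhs = 7, matching y values: none (0 points).
Total affine count: 15.
Full point count |E(F_17)| = 15 + 1 = 16.
Hasse bound: |16 − (17+1)| = |-2| = 2 ≤ 2√17 ≈ 8.2462 ✓.


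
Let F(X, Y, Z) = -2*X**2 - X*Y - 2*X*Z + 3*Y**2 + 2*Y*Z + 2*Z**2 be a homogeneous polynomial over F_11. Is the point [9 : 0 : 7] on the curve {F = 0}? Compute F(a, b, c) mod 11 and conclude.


F(9,0,7) ≡ 8 (mod 11); P is NOT on the curve.

Evaluate F(9, 0, 7) term-by-term (mod 11).
  -2*X**2 ↦ -2·81·1·1 = -162
  -X*Y ↦ -1·9·0·1 = 0
  -2*X*Z ↦ -2·9·1·7 = -126
  3*Y**2 ↦ 3·1·0·1 = 0
  2*Y*Z ↦ 2·1·0·7 = 0
  2*Z**2 ↦ 2·1·1·49 = 98
Sum: F(9, 0, 7) = (-162) + (0) + (-126) + (0) + (0) + (98) = -190.
Reducing mod 11: -190 ≡ 8 (mod 11).
Since F(a, b, c) ≡ 8 ≠ 0 (mod 11), P does NOT lie on the curve.


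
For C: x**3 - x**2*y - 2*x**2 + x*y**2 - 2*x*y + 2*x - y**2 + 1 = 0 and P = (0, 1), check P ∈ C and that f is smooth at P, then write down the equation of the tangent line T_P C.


Tangent line at P: x - 2*y + 2 = 0.

Step 1: f(0, 1) = 0, so P lies on C.
Step 2: partial derivatives
  f_x(x, y) = 3*x**2 - 2*x*y - 4*x + y**2 - 2*y + 2, f_y(x, y) = -x**2 + 2*x*y - 2*x - 2*y.
  f_x(P) = 1, f_y(P) = -2 (gradient nonzero, so P is smooth).
Step 3: tangent line at P: 1·(x − 0) + -2·(y − 1) = 0.
Expanding: x - 2*y + 2 = 0.


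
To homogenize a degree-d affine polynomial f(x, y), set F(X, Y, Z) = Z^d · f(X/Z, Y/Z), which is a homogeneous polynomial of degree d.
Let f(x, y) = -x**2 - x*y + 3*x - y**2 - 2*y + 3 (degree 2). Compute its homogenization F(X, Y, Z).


F(X, Y, Z) = -X**2 - X*Y + 3*X*Z - Y**2 - 2*Y*Z + 3*Z**2

deg(f) = 2.
Substitute x = X/Z, y = Y/Z into f, then multiply by Z^2.
  monomial -1·x^2·y^0 ↦ -1·X^2·Y^0·Z^0.
  monomial -1·x^1·y^1 ↦ -1·X^1·Y^1·Z^0.
  monomial 3·x^1·y^0 ↦ 3·X^1·Y^0·Z^1.
  monomial -1·x^0·y^2 ↦ -1·X^0·Y^2·Z^0.
  monomial -2·x^0·y^1 ↦ -2·X^0·Y^1·Z^1.
  monomial 3·x^0·y^0 ↦ 3·X^0·Y^0·Z^2.
Collecting: F(X, Y, Z) = -X**2 - X*Y + 3*X*Z - Y**2 - 2*Y*Z + 3*Z**2.


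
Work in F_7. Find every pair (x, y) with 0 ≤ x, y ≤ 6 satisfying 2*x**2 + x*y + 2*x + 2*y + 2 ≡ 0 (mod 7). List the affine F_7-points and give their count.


Affine F_7-points: {(0, 6), (1, 5), (2, 0), (3, 6), (4, 0), (6, 5)}; count = 6.

For each of the 49 pairs (x, y) ∈ F_7², evaluate f(x, y) mod 7. Record the zeros.
  x = 0: [0↦2, 1↦4, 2↦6, 3↦1, 4↦3, 5↦5, 6↦0]  zeros at y ∈ {6}
  x = 1: [0↦6, 1↦2, 2↦5, 3↦1, 4↦4, 5↦0, 6↦3]  zeros at y ∈ {5}
  x = 2: [0↦0, 1↦4, 2↦1, 3↦5, 4↦2, 5↦6, 6↦3]  zeros at y ∈ {0}
  x = 3: [0↦5, 1↦3, 2↦1, 3↦6, 4↦4, 5↦2, 6↦0]  zeros at y ∈ {6}
  x = 4: [0↦0, 1↦6, 2↦5, 3↦4, 4↦3, 5↦2, 6↦1]  zeros at y ∈ {0}
  x = 5: [0↦6, 1↦6, 2↦6, 3↦6, 4↦6, 5↦6, 6↦6]  zeros at y ∈ ∅
  x = 6: [0↦2, 1↦3, 2↦4, 3↦5, 4↦6, 5↦0, 6↦1]  zeros at y ∈ {5}
Collecting zeros: affine points = {(0, 6), (1, 5), (2, 0), (3, 6), (4, 0), (6, 5)}.
Total count |C(F_7)_aff| = 6.


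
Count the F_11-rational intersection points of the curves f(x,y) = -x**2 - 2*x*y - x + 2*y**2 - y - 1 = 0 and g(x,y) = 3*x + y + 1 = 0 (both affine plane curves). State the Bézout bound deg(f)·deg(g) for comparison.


Common zeros: ∅; count = 0; Bézout bound = 2.

deg(f) = 2, deg(g) = 1, so Bézout bound = 2.
Scan x ∈ F_11. For each x, list the y ∈ F_11 with f(x, y) ≡ 0 and those with g(x, y) ≡ 0 (mod 11); the common zeros in that column are the intersection.
  x = 0: f ≡ 0 at y ∈ {1, 5}; g ≡ 0 at y ∈ {10}; common: ∅.
  x = 1: f ≡ 0 at y ∈ {9}; g ≡ 0 at y ∈ {7}; common: ∅.
  x = 2: f ≡ 0 at y ∈ {9, 10}; g ≡ 0 at y ∈ {4}; common: ∅.
  x = 3: f ≡ 0 at y ∈ ∅; g ≡ 0 at y ∈ {1}; common: ∅.
  x = 4: f ≡ 0 at y ∈ ∅; g ≡ 0 at y ∈ {9}; common: ∅.
  x = 5: f ≡ 0 at y ∈ ∅; g ≡ 0 at y ∈ {6}; common: ∅.
  x = 6: f ≡ 0 at y ∈ ∅; g ≡ 0 at y ∈ {3}; common: ∅.
  x = 7: f ≡ 0 at y ∈ ∅; g ≡ 0 at y ∈ {0}; common: ∅.
  x = 8: f ≡ 0 at y ∈ {1, 2}; g ≡ 0 at y ∈ {8}; common: ∅.
  x = 9: f ≡ 0 at y ∈ {2}; g ≡ 0 at y ∈ {5}; common: ∅.
  x = 10: f ≡ 0 at y ∈ {6, 10}; g ≡ 0 at y ∈ {2}; common: ∅.
Collecting: common zeros = ∅, so the count is 0.
Comparison with the Bézout bound: 0 ≤ 2 = deg(f)·deg(g), as expected for curves with no common component (the affine F_11-count falls short of the bound because intersections may lie at infinity, over extension fields, or carry multiplicity).


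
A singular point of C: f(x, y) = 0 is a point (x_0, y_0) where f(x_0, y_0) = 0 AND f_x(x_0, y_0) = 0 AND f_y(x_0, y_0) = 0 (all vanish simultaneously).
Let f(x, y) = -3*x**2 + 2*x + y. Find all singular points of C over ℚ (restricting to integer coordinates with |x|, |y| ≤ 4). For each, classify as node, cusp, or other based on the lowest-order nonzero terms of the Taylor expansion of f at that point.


No singular points in the scanned grid; C is smooth there.

Compute partial derivatives:
  f_x = 2 - 6*x.
  f_y = 1.
f_y = 1 is a nonzero constant, so f_y never vanishes: no point (x, y) can satisfy f = f_x = f_y = 0. In particular no (x, y) ∈ {−4, ..., 4}² is singular; the curve is smooth.


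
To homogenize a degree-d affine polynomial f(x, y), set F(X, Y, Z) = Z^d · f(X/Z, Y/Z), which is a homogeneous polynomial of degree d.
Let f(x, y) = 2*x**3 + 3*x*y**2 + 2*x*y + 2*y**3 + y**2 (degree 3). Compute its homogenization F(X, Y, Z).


F(X, Y, Z) = 2*X**3 + 3*X*Y**2 + 2*X*Y*Z + 2*Y**3 + Y**2*Z

deg(f) = 3.
Substitute x = X/Z, y = Y/Z into f, then multiply by Z^3.
  monomial 2·x^3·y^0 ↦ 2·X^3·Y^0·Z^0.
  monomial 3·x^1·y^2 ↦ 3·X^1·Y^2·Z^0.
  monomial 2·x^1·y^1 ↦ 2·X^1·Y^1·Z^1.
  monomial 2·x^0·y^3 ↦ 2·X^0·Y^3·Z^0.
  monomial 1·x^0·y^2 ↦ 1·X^0·Y^2·Z^1.
Collecting: F(X, Y, Z) = 2*X**3 + 3*X*Y**2 + 2*X*Y*Z + 2*Y**3 + Y**2*Z.


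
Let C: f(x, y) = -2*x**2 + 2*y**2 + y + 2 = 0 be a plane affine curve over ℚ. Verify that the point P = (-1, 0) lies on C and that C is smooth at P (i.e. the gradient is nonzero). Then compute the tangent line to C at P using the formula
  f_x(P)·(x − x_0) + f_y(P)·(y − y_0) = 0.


Tangent line at P: 4*x + y + 4 = 0.

Step 1: f(-1, 0) = 0, so P lies on C.
Step 2: partial derivatives
  f_x(x, y) = -4*x, f_y(x, y) = 4*y + 1.
  f_x(P) = 4, f_y(P) = 1 (gradient nonzero, so P is smooth).
Step 3: tangent line at P: 4·(x − -1) + 1·(y − 0) = 0.
Expanding: 4*x + y + 4 = 0.


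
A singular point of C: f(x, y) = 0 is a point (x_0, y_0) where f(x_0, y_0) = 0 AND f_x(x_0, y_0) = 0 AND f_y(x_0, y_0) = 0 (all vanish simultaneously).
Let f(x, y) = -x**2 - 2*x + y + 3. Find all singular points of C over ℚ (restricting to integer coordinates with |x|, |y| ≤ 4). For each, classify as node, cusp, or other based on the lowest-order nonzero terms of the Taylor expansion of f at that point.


No singular points in the scanned grid; C is smooth there.

Compute partial derivatives:
  f_x = -2*x - 2.
  f_y = 1.
f_y = 1 is a nonzero constant, so f_y never vanishes: no point (x, y) can satisfy f = f_x = f_y = 0. In particular no (x, y) ∈ {−4, ..., 4}² is singular; the curve is smooth.


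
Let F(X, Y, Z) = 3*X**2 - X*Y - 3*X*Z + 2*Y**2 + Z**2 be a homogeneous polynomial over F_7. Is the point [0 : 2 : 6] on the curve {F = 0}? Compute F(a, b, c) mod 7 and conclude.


F(0,2,6) ≡ 2 (mod 7); P is NOT on the curve.

Evaluate F(0, 2, 6) term-by-term (mod 7).
  3*X**2 ↦ 3·0·1·1 = 0
  -X*Y ↦ -1·0·2·1 = 0
  -3*X*Z ↦ -3·0·1·6 = 0
  2*Y**2 ↦ 2·1·4·1 = 8
  Z**2 ↦ 1·1·1·36 = 36
Sum: F(0, 2, 6) = (0) + (0) + (0) + (8) + (36) = 44.
Reducing mod 7: 44 ≡ 2 (mod 7).
Since F(a, b, c) ≡ 2 ≠ 0 (mod 7), P does NOT lie on the curve.


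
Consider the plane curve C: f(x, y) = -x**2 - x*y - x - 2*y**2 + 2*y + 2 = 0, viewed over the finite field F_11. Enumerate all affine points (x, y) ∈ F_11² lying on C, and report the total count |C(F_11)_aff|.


Affine F_11-points: {(0, 4), (0, 8), (1, 0), (1, 6), (2, 3), (2, 8), (3, 6), (3, 10), (4, 1), (4, 9), (5, 1), (5, 3), (6, 4), (6, 5), (7, 7), (8, 9), (8, 10), (9, 0), (9, 2), (10, 2), (10, 5)}; count = 21.

For each of the 121 pairs (x, y) ∈ F_11², evaluate f(x, y) mod 11. Record the zeros.
  x = 0: [0↦2, 1↦2, 2↦9, 3↦1, 4↦0, 5↦6, 6↦8, 7↦6, 8↦0, 9↦1, 10↦9]  zeros at y ∈ {4, 8}
  x = 1: [0↦0, 1↦10, 2↦5, 3↦7, 4↦5, 5↦10, 6↦0, 7↦8, 8↦1, 9↦1, 10↦8]  zeros at y ∈ {0, 6}
  x = 2: [0↦7, 1↦5, 2↦10, 3↦0, 4↦8, 5↦1, 6↦1, 7↦8, 8↦0, 9↦10, 10↦5]  zeros at y ∈ {3, 8}
  x = 3: [0↦1, 1↦9, 2↦2, 3↦2, 4↦9, 5↦1, 6↦0, 7↦6, 8↦8, 9↦6, 10↦0]  zeros at y ∈ {6, 10}
  x = 4: [0↦4, 1↦0, 2↦3, 3↦2, 4↦8, 5↦10, 6↦8, 7↦2, 8↦3, 9↦0, 10↦4]  zeros at y ∈ {1, 9}
  x = 5: [0↦5, 1↦0, 2↦2, 3↦0, 4↦5, 5↦6, 6↦3, 7↦7, 8↦7, 9↦3, 10↦6]  zeros at y ∈ {1, 3}
  x = 6: [0↦4, 1↦9, 2↦10, 3↦7, 4↦0, 5↦0, 6↦7, 7↦10, 8↦9, 9↦4, 10↦6]  zeros at y ∈ {4, 5}
  x = 7: [0↦1, 1↦5, 2↦5, 3↦1, 4↦4, 5↦3, 6↦9, 7↦0, 8↦9, 9↦3, 10↦4]  zeros at y ∈ {7}
  x = 8: [0↦7, 1↦10, 2↦9, 3↦4, 4↦6, 5↦4, 6↦9, 7↦10, 8↦7, 9↦0, 10↦0]  zeros at y ∈ {9, 10}
  x = 9: [0↦0, 1↦2, 2↦0, 3↦5, 4↦6, 5↦3, 6↦7, 7↦7, 8↦3, 9↦6, 10↦5]  zeros at y ∈ {0, 2}
  x = 10: [0↦2, 1↦3, 2↦0, 3↦4, 4↦4, 5↦0, 6↦3, 7↦2, 8↦8, 9↦10, 10↦8]  zeros at y ∈ {2, 5}
Collecting zeros: affine points = {(0, 4), (0, 8), (1, 0), (1, 6), (2, 3), (2, 8), (3, 6), (3, 10), (4, 1), (4, 9), (5, 1), (5, 3), (6, 4), (6, 5), (7, 7), (8, 9), (8, 10), (9, 0), (9, 2), (10, 2), (10, 5)}.
Total count |C(F_11)_aff| = 21.


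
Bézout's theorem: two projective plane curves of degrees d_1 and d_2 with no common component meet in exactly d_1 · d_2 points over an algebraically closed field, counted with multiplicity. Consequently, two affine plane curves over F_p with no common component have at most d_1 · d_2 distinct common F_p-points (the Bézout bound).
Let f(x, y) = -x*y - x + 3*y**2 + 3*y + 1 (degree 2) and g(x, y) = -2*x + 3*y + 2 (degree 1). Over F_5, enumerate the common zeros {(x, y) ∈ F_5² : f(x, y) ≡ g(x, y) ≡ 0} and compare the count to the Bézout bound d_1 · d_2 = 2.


Common zeros: {(1, 0), (3, 3)}; count = 2; Bézout bound = 2.

deg(f) = 2, deg(g) = 1, so Bézout bound = 2.
Scan x ∈ F_5. For each x, list the y ∈ F_5 with f(x, y) ≡ 0 and those with g(x, y) ≡ 0 (mod 5); the common zeros in that column are the intersection.
  x = 0: f ≡ 0 at y ∈ ∅; g ≡ 0 at y ∈ {1}; common: ∅.
  x = 1: f ≡ 0 at y ∈ {0, 1}; g ≡ 0 at y ∈ {0}; common: {0}.
  x = 2: f ≡ 0 at y ∈ ∅; g ≡ 0 at y ∈ {4}; common: ∅.
  x = 3: f ≡ 0 at y ∈ {2, 3}; g ≡ 0 at y ∈ {3}; common: {3}.
  x = 4: f ≡ 0 at y ∈ ∅; g ≡ 0 at y ∈ {2}; common: ∅.
Collecting: common zeros = {(1, 0), (3, 3)}, so the count is 2.
Comparison with the Bézout bound: 2 ≤ 2 = deg(f)·deg(g), as expected for curves with no common component (the bound is attained).


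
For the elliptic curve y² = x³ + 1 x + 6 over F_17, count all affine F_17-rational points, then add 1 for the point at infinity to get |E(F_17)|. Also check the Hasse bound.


Affine points = {(1, 5), (1, 12), (2, 4), (2, 13), (3, 6), (3, 11), (5, 0), (7, 4), (7, 13), (8, 4), (8, 13), (9, 8), (9, 9), (10, 8), (10, 9), (15, 8), (15, 9), (16, 2), (16, 15)}; affine count = 19; |E(F_17)| = 20.

Discriminant check: Δ ∝ 4a³ + 27b² = 4·1³ + 27·6² = 4·1 + 27·36 ≡ 7 (mod 17). Nonzero ⇒ E is nonsingular.
For each x ∈ F_17, compute rhs = x³ + 1·x + 6 mod 17, then count y ∈ F_17 with y² ≡ rhs.
  x = 0: rhs = 6, matching y values: none (0 points).
  x = 1: rhs = 8, matching y values: 5, 12 (2 points).
  x = 2: rhs = 16, matching y values: 4, 13 (2 points).
  x = 3: rhs = 2, matching y values: 6, 11 (2 points).
  x = 4: rhs = 6, matching y values: none (0 points).
  x = 5: rhs = 0, matching y values: 0 (1 points).
  x = 6: rhs = 7, matching y values: none (0 points).
  x = 7: rhs = 16, matching y values: 4, 13 (2 points).
  x = 8: rhs = 16, matching y values: 4, 13 (2 points).
  x = 9: rhs = 13, matching y values: 8, 9 (2 points).
  x = 10: rhs = 13, matching y values: 8, 9 (2 points).
  x = 11: rhs = 5, matching y values: none (0 points).
  x = 12: rhs = 12, matching y values: none (0 points).
  x = 13: rhs = 6, matching y values: none (0 points).
  x = 14: rhs = 10, matching y values: none (0 points).
  x = 15: rhs = 13, matching y values: 8, 9 (2 points).
  x = 16: rhs = 4, matching y values: 2, 15 (2 points).
Total affine count: 19.
Full point count |E(F_17)| = 19 + 1 = 20.
Hasse bound: |20 − (17+1)| = |2| = 2 ≤ 2√17 ≈ 8.2462 ✓.


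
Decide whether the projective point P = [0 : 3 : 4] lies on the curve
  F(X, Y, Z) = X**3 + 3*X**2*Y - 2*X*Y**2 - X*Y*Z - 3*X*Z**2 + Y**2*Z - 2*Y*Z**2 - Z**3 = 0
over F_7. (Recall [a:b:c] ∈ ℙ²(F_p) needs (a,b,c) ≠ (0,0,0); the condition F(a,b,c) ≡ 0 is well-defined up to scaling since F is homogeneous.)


F(0,3,4) ≡ 2 (mod 7); P is NOT on the curve.

Evaluate F(0, 3, 4) term-by-term (mod 7).
  X**3 ↦ 1·0·1·1 = 0
  3*X**2*Y ↦ 3·0·3·1 = 0
  -2*X*Y**2 ↦ -2·0·9·1 = 0
  -X*Y*Z ↦ -1·0·3·4 = 0
  -3*X*Z**2 ↦ -3·0·1·16 = 0
  Y**2*Z ↦ 1·1·9·4 = 36
  -2*Y*Z**2 ↦ -2·1·3·16 = -96
  -Z**3 ↦ -1·1·1·64 = -64
Sum: F(0, 3, 4) = (0) + (0) + (0) + (0) + (0) + (36) + (-96) + (-64) = -124.
Reducing mod 7: -124 ≡ 2 (mod 7).
Since F(a, b, c) ≡ 2 ≠ 0 (mod 7), P does NOT lie on the curve.
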